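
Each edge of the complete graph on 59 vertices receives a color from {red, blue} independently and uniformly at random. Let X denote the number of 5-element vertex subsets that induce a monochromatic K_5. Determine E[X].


Let X = Σ_S X_S over the C(59, 5) = 5006386 subsets S of size 5, where X_S = 1 if the K_5 on S is monochromatic.
For a fixed S, the K_5 on S has C(5, 2) = 10 edges. P[all 10 edges red] = (1/2)^10, and likewise for blue, so P[monochromatic] = 2·(1/2)^10 = 2^{1 − 10} = 1/512.
Summing: E[X] = C(59, 5) · 2^{1 − 10} = 5006386 · 1/512 = 2503193/256.
Numerically: E[X] ≈ 9778.0977.

E[X] = C(59,5)·2^(1−C(5,2)) = 2503193/256 ≈ 9778.0977.


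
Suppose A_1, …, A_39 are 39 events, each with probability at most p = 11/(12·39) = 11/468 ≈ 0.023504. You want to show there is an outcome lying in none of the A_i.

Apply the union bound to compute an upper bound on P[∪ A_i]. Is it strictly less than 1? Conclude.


Union bound: P[∪_{i=1}^{39} A_i] ≤ Σ_i P[A_i] ≤ 39·p = 39·(11/468) = 11/12.
Numerically: 11/12 ≈ 0.916667.
Is 11/12 < 1? YES.
Since P[∪ A_i] ≤ 11/12 < 1, the complement has P[∩ A_i^c] ≥ 1 − 11/12 = 1/12 > 0, so some outcome avoids every A_i.

39·p = 11/12 ≈ 0.916667; existence CERTIFIED by the union bound.


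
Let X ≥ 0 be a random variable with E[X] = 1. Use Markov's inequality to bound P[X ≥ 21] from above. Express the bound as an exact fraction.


μ = E[X] = 1, a = 21.
Markov: P[X ≥ 21] ≤ μ/a = (1)/21 = 1/21.
Numerically: ≈ 0.047619.
(Since a = 21 > μ = 1.000000, the bound 1/21 is < 1 and informative.)

P[X ≥ 21] ≤ 1/21 ≈ 0.047619.


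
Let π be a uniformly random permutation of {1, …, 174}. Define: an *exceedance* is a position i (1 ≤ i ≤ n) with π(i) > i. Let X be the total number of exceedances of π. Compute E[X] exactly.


Write X = Σ_{i=1}^{174} X_i, where X_i = 1_{π(i) > i}.
For each fixed i, π(i) is uniform over {1, …, 174} (marginal of a uniform permutation), so P[π(i) > i] = (n − i)/n. Summing: Σ_{i=1}^{174} (n − i)/n = (0 + 1 + … + 173)/174 = 174(174 − 1)/(2·174) = (174 − 1)/2.
Hence E[X] = Σ_{i=1}^{174} (174 − i)/174 = 173/2 ≈ 86.500000.

E[X] = 173/2 = 86.500000.


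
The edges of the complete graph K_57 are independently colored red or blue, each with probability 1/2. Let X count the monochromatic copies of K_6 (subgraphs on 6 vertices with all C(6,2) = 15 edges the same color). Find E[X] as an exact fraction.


Let X = Σ_S X_S over the C(57, 6) = 36288252 subsets S of size 6, where X_S = 1 if the K_6 on S is monochromatic.
For a fixed S, the K_6 on S has C(6, 2) = 15 edges. P[all 15 edges red] = (1/2)^15, and likewise for blue, so P[monochromatic] = 2·(1/2)^15 = 2^{1 − 15} = 1/16384.
Summing: E[X] = C(57, 6) · 2^{1 − 15} = 36288252 · 1/16384 = 9072063/4096.
Numerically: E[X] ≈ 2214.859.

E[X] = C(57,6)·2^(1−C(6,2)) = 9072063/4096 ≈ 2214.859.


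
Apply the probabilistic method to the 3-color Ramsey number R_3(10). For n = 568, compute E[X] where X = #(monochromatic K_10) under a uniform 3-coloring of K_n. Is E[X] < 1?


E[X] = C(568, 10) · 3^{1 − 45} = 889446337783744949208 · 3^{−44} = 889446337783744949208/984770902183611232881.
As a reduced fraction: E[X] = 98827370864860549912/109418989131512359209 ≈ 0.903.
Is E[X] < 1? YES.
Since E[X] < 1, there exists a 3-coloring of K_{568} with no monochromatic K_10; hence R_3(10) > 568.

E[X] = 98827370864860549912/109418989131512359209 ≈ 0.903; E[X] < 1, so R_3(10) > 568.


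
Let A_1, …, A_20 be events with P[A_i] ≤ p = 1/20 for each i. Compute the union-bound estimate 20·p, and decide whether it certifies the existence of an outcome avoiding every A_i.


Union bound: P[∪_{i=1}^{20} A_i] ≤ Σ_i P[A_i] ≤ 20·p = 20·(1/20) = 1.
Numerically: 1 ≈ 1.0000000.
Is 1 < 1? NO.
Since the bound 1 is ≥ 1, the union bound is uninformative here; it does NOT by itself certify existence.

20·p = 1 ≈ 1.0000000; existence NOT certified by the union bound.


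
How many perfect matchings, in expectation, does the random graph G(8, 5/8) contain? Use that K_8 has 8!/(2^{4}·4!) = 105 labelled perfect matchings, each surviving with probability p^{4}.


K_8 has 8!/(2^{4}·4!) = 105 labelled perfect matchings.
For each such perfect matching H, let X_H = 1 if all 4 edges of H are present in G. Then P[X_H = 1] = p^{4} = (5/8)^{4} = 625/4096.
By linearity of expectation: E[X] = Σ_H E[X_H] = 105 · p^{4} = 105 · 625/4096 = 65625/4096.
Numerically: E[X] ≈ 16.022.

E[X] = 105 · (5/8)^{4} = 65625/4096 ≈ 16.022.


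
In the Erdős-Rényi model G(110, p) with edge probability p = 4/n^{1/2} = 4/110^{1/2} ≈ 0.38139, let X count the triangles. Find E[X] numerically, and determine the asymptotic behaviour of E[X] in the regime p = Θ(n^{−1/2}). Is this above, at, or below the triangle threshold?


Number of potential triangles: C(110, 3) = 215820.
Each occurs with probability p³ ≈ (0.38139)³ ≈ 5.5474187e-02.
By linearity: E[X] = C(110, 3)·p³ ≈ 215820 · 5.5474187e-02 ≈ 11972.43904.
Since α = 1/2 < 1, p = c/n^{1/2} ≫ 1/n is above the triangle threshold p ~ 1/n. Asymptotically E[X] ~ (c³/6)·n^{3(1−α)} = (4³/6)·n^{1.5} → ∞; triangles are abundant w.h.p.

E[X] ≈ 11972.43904; in regime p = Θ(1/n^{1/2}) E[X] diverges (above the triangle threshold p ~ 1/n).


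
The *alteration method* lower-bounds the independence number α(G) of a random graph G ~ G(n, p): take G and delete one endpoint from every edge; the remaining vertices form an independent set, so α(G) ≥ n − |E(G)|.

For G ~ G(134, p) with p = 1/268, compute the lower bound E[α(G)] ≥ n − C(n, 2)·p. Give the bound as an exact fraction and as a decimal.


E[|E(G)|] = C(134, 2)·p = 8911 · (1/268) = 133/4.
E[α(G)] ≥ n − E[|E(G)|] = 134 − 133/4 = 403/4.
Numerically: ≈ 100.75000.
(This is only a lower bound; the true E[α(G)] may be larger.)

E[α(G)] ≥ 403/4 ≈ 100.75000.


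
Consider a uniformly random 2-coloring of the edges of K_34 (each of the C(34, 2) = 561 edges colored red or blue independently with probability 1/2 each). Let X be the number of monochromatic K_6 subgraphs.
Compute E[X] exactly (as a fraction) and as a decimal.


Let X = Σ_S X_S over the C(34, 6) = 1344904 subsets S of size 6, where X_S = 1 if the K_6 on S is monochromatic.
For a fixed S, the K_6 on S has C(6, 2) = 15 edges. P[all 15 edges red] = (1/2)^15, and likewise for blue, so P[monochromatic] = 2·(1/2)^15 = 2^{1 − 15} = 1/16384.
By linearity: E[X] = C(34, 6) · 2^{1 − 15} = 1344904 · 1/16384 = 168113/2048.
Numerically: E[X] ≈ 82.086.

E[X] = C(34,6)·2^(1−C(6,2)) = 168113/2048 ≈ 82.086.


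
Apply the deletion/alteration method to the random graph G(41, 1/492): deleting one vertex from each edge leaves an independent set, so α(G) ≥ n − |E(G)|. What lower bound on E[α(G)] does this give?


E[|E(G)|] = C(41, 2)·p = 820 · (1/492) = 5/3.
E[α(G)] ≥ n − E[|E(G)|] = 41 − 5/3 = 118/3.
Numerically: ≈ 39.3333.
(This is only a lower bound; the true E[α(G)] may be larger.)

E[α(G)] ≥ 118/3 ≈ 39.3333.


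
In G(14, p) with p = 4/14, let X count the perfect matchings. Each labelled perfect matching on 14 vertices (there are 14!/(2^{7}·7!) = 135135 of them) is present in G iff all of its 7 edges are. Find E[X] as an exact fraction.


K_14 has 14!/(2^{7}·7!) = 135135 labelled perfect matchings.
For each such perfect matching H, let X_H = 1 if all 7 edges of H are present in G. Then P[X_H = 1] = p^{7} = (2/7)^{7} = 128/823543.
By linearity: E[X] = Σ_H E[X_H] = 135135 · p^{7} = 135135 · 128/823543 = 2471040/117649.
Numerically: E[X] ≈ 21.

E[X] = 135135 · (2/7)^{7} = 2471040/117649 ≈ 21.


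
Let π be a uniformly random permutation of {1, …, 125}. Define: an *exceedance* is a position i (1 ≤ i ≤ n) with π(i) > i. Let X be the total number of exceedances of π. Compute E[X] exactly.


Write X = Σ_{i=1}^{125} X_i, where X_i = 1_{π(i) > i}.
For each fixed i, π(i) is uniform over {1, …, 125} (marginal of a uniform permutation), so P[π(i) > i] = (n − i)/n. Summing: Σ_{i=1}^{125} (n − i)/n = (0 + 1 + … + 124)/125 = 125(125 − 1)/(2·125) = (125 − 1)/2.
Hence E[X] = Σ_{i=1}^{125} (125 − i)/125 = 62 ≈ 62.000000.

E[X] = 62 = 62.000000.


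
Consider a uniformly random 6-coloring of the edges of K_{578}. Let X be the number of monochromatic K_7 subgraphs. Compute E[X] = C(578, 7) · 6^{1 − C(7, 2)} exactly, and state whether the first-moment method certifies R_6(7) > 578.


E[X] = C(578, 7) · 6^{1 − 21} = 4123120110457920 · 6^{−20} = 4123120110457920/3656158440062976.
As a reduced fraction: E[X] = 21474583908635/19042491875328 ≈ 1.128.
Is E[X] < 1? NO.
Since E[X] ≥ 1, the first-moment bound is inconclusive at n = 578; it does NOT by itself certify R_6(7) > 578.

E[X] = 21474583908635/19042491875328 ≈ 1.128; E[X] ≥ 1; first-moment method inconclusive here.


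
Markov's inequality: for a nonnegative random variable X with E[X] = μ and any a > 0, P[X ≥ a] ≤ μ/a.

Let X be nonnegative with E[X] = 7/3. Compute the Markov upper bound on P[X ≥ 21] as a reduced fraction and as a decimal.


μ = E[X] = 7/3, a = 21.
Markov: P[X ≥ 21] ≤ μ/a = (7/3)/21 = 1/9.
Numerically: ≈ 0.1111.
(Since a = 21 > μ = 2.3333, the bound 1/9 is < 1 and informative.)

P[X ≥ 21] ≤ 1/9 ≈ 0.1111.


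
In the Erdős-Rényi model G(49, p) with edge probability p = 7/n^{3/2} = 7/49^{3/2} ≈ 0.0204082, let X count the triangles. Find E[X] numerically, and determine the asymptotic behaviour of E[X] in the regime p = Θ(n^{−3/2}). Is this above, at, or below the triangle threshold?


Number of potential triangles: C(49, 3) = 18424.
Each occurs with probability p³ ≈ (0.0204082)³ ≈ 8.49985975e-06.
By linearity: E[X] = C(49, 3)·p³ ≈ 18424 · 8.49985975e-06 ≈ 0.156601.
Since α = 3/2 > 1, p = c/n^{3/2} = o(1/n) is below the triangle threshold p ~ 1/n. Asymptotically E[X] ~ (c³/6)·n^{3(1−α)} = (7³/6)·n^{-1.5} → 0, so by Markov's inequality G has no triangles w.h.p.

E[X] ≈ 0.156601; in regime p = Θ(1/n^{3/2}) E[X] tends to 0 (below the triangle threshold p ~ 1/n).


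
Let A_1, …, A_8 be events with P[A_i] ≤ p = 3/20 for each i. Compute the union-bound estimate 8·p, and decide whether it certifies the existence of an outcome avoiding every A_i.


Union bound: P[∪_{i=1}^{8} A_i] ≤ Σ_i P[A_i] ≤ 8·p = 8·(3/20) = 6/5.
Numerically: 6/5 ≈ 1.2000000.
Is 6/5 < 1? NO.
Since the bound 6/5 is ≥ 1, the union bound is uninformative here; it does NOT by itself certify existence.

8·p = 6/5 ≈ 1.2000000; existence NOT certified by the union bound.


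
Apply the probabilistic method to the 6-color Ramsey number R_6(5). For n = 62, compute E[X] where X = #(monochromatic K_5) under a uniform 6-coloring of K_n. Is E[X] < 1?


E[X] = C(62, 5) · 6^{1 − 10} = 6471002 · 6^{−9} = 6471002/10077696.
As a reduced fraction: E[X] = 3235501/5038848 ≈ 0.64211.
Is E[X] < 1? YES.
Since E[X] < 1, there exists a 6-coloring of K_{62} with no monochromatic K_5; hence R_6(5) > 62.

E[X] = 3235501/5038848 ≈ 0.64211; E[X] < 1, so R_6(5) > 62.


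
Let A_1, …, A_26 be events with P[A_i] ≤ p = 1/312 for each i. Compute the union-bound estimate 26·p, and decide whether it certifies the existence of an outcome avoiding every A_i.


Union bound: P[∪_{i=1}^{26} A_i] ≤ Σ_i P[A_i] ≤ 26·p = 26·(1/312) = 1/12.
Numerically: 1/12 ≈ 0.08333.
Is 1/12 < 1? YES.
Since P[∪ A_i] ≤ 1/12 < 1, the complement has P[∩ A_i^c] ≥ 1 − 1/12 = 11/12 > 0, so some outcome avoids every A_i.

26·p = 1/12 ≈ 0.08333; existence CERTIFIED by the union bound.


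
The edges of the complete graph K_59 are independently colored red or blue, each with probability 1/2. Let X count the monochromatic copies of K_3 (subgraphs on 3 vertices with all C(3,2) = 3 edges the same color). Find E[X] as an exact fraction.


Let X = Σ_S X_S over the C(59, 3) = 32509 subsets S of size 3, where X_S = 1 if the K_3 on S is monochromatic.
For a fixed S, the K_3 on S has C(3, 2) = 3 edges. P[all 3 edges red] = (1/2)^3, and likewise for blue, so P[monochromatic] = 2·(1/2)^3 = 2^{1 − 3} = 1/4.
Summing: E[X] = C(59, 3) · 2^{1 − 3} = 32509 · 1/4 = 32509/4.
Numerically: E[X] ≈ 8127.2500.

E[X] = C(59,3)·2^(1−C(3,2)) = 32509/4 ≈ 8127.2500.


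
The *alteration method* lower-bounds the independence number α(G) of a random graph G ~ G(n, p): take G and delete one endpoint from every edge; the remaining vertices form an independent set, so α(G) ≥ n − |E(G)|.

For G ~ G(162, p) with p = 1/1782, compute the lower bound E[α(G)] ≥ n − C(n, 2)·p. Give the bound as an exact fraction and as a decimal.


E[|E(G)|] = C(162, 2)·p = 13041 · (1/1782) = 161/22.
E[α(G)] ≥ n − E[|E(G)|] = 162 − 161/22 = 3403/22.
Numerically: ≈ 154.68182.
(This is only a lower bound; the true E[α(G)] may be larger.)

E[α(G)] ≥ 3403/22 ≈ 154.68182.


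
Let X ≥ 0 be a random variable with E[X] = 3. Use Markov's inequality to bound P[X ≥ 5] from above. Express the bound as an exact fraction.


μ = E[X] = 3, a = 5.
Markov: P[X ≥ 5] ≤ μ/a = (3)/5 = 3/5.
Numerically: ≈ 0.60000.
(Since a = 5 > μ = 3.00000, the bound 3/5 is < 1 and informative.)

P[X ≥ 5] ≤ 3/5 ≈ 0.60000.


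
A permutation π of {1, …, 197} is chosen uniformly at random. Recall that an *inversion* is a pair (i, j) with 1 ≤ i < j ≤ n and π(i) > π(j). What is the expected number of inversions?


Write X = Σ X_I over the C(197, 2) = 19306 pairs i < j, with X_I the indicator of one inversion.
There are 19306 indicators.
For each fixed pair i < j, the values π(i) and π(j) are two distinct elements of {1, …, 197} in uniformly random order; by symmetry P[π(i) > π(j)] = 1/2.
By linearity: E[X] = 19306 · (1/2) = C(197, 2) · (1/2) = 19306/2 = 9653 ≈ 9653.000000.

E[X] = 9653 = 9653.000000.


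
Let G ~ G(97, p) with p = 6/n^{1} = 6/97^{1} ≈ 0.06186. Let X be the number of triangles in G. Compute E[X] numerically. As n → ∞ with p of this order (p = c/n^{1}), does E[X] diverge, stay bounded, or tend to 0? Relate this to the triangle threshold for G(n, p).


Number of potential triangles: C(97, 3) = 147440.
Each occurs with probability p³ ≈ (0.06186)³ ≈ 2.366675e-04.
By linearity: E[X] = C(97, 3)·p³ ≈ 147440 · 2.366675e-04 ≈ 34.8943.
Here α = 1, so p = 6/n is exactly at the triangle threshold p ~ 1/n. Asymptotically E[X] → c³/6 = 6³/6 = 36 ≈ 36.0000, a bounded constant. In this regime the triangle count is asymptotically Poisson(c³/6).

E[X] ≈ 34.8943; in regime p = Θ(1/n^{1}) E[X] stays bounded (at the triangle threshold p ~ 1/n).


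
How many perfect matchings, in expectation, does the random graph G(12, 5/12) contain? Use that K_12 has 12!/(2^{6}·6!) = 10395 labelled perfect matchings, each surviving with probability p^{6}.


K_12 has 12!/(2^{6}·6!) = 10395 labelled perfect matchings.
For each such perfect matching H, let X_H = 1 if all 6 edges of H are present in G. Then P[X_H = 1] = p^{6} = (5/12)^{6} = 15625/2985984.
By linearity: E[X] = Σ_H E[X_H] = 10395 · p^{6} = 10395 · 15625/2985984 = 6015625/110592.
Numerically: E[X] ≈ 54.4.

E[X] = 10395 · (5/12)^{6} = 6015625/110592 ≈ 54.4.


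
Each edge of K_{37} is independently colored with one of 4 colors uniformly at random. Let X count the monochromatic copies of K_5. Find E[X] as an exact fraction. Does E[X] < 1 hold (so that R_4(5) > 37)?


E[X] = C(37, 5) · 4^{1 − 10} = 435897 · 4^{−9} = 435897/262144.
As a reduced fraction: E[X] = 435897/262144 ≈ 1.6628151.
Is E[X] < 1? NO.
Since E[X] ≥ 1, the first-moment bound is inconclusive at n = 37; it does NOT by itself certify R_4(5) > 37.

E[X] = 435897/262144 ≈ 1.6628151; E[X] ≥ 1; first-moment method inconclusive here.


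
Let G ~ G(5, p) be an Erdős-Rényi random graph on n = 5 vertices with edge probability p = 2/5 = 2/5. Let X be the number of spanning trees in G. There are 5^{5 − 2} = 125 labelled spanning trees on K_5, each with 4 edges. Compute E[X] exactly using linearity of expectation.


K_5 has 5^{5 − 2} = 125 labelled spanning trees.
For each such spanning tree H, let X_H = 1 if all 4 edges of H are present in G. Then P[X_H = 1] = p^{4} = (2/5)^{4} = 16/625.
Summing the indicators: E[X] = Σ_H E[X_H] = 125 · p^{4} = 125 · 16/625 = 16/5.
Numerically: E[X] ≈ 3.2.

E[X] = 125 · (2/5)^{4} = 16/5 ≈ 3.2.


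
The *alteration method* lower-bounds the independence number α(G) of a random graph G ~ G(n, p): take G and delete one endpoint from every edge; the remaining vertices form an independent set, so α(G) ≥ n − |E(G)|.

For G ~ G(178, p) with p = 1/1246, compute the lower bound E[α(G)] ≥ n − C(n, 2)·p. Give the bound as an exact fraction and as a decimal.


E[|E(G)|] = C(178, 2)·p = 15753 · (1/1246) = 177/14.
E[α(G)] ≥ n − E[|E(G)|] = 178 − 177/14 = 2315/14.
Numerically: ≈ 165.357.
(This is only a lower bound; the true E[α(G)] may be larger.)

E[α(G)] ≥ 2315/14 ≈ 165.357.


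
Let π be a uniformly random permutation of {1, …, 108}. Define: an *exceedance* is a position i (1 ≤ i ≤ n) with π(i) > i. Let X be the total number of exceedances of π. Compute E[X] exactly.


Write X = Σ_{i=1}^{108} X_i, where X_i = 1_{π(i) > i}.
For each fixed i, π(i) is uniform over {1, …, 108} (marginal of a uniform permutation), so P[π(i) > i] = (n − i)/n. Summing: Σ_{i=1}^{108} (n − i)/n = (0 + 1 + … + 107)/108 = 108(108 − 1)/(2·108) = (108 − 1)/2.
Hence E[X] = Σ_{i=1}^{108} (108 − i)/108 = 107/2 ≈ 53.5000.

E[X] = 107/2 = 53.5000.


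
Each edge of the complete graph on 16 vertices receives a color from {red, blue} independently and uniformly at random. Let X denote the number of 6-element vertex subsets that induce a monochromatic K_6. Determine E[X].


Let X = Σ_S X_S over the C(16, 6) = 8008 subsets S of size 6, where X_S = 1 if the K_6 on S is monochromatic.
For a fixed S, the K_6 on S has C(6, 2) = 15 edges. P[all 15 edges red] = (1/2)^15, and likewise for blue, so P[monochromatic] = 2·(1/2)^15 = 2^{1 − 15} = 1/16384.
By linearity: E[X] = C(16, 6) · 2^{1 − 15} = 8008 · 1/16384 = 1001/2048.
Numerically: E[X] ≈ 0.4888.

E[X] = C(16,6)·2^(1−C(6,2)) = 1001/2048 ≈ 0.4888.


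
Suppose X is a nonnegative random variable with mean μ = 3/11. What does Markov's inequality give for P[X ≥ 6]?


μ = E[X] = 3/11, a = 6.
Markov: P[X ≥ 6] ≤ μ/a = (3/11)/6 = 1/22.
Numerically: ≈ 0.045455.
(Since a = 6 > μ = 0.272727, the bound 1/22 is < 1 and informative.)

P[X ≥ 6] ≤ 1/22 ≈ 0.045455.


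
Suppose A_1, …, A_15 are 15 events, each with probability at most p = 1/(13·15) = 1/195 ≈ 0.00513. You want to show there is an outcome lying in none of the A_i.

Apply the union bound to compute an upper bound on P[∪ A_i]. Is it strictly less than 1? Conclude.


Union bound: P[∪_{i=1}^{15} A_i] ≤ Σ_i P[A_i] ≤ 15·p = 15·(1/195) = 1/13.
Numerically: 1/13 ≈ 0.07692.
Is 1/13 < 1? YES.
Since P[∪ A_i] ≤ 1/13 < 1, the complement has P[∩ A_i^c] ≥ 1 − 1/13 = 12/13 > 0, so some outcome avoids every A_i.

15·p = 1/13 ≈ 0.07692; existence CERTIFIED by the union bound.


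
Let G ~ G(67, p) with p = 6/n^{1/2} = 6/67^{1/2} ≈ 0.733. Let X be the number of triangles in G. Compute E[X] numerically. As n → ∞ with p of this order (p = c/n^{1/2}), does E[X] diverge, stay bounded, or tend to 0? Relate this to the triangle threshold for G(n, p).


Number of potential triangles: C(67, 3) = 47905.
Each occurs with probability p³ ≈ (0.733)³ ≈ 3.93860e-01.
By linearity: E[X] = C(67, 3)·p³ ≈ 47905 · 3.93860e-01 ≈ 18867.849.
Since α = 1/2 < 1, p = c/n^{1/2} ≫ 1/n is above the triangle threshold p ~ 1/n. Asymptotically E[X] ~ (c³/6)·n^{3(1−α)} = (6³/6)·n^{1.5} → ∞; triangles are abundant w.h.p.

E[X] ≈ 18867.849; in regime p = Θ(1/n^{1/2}) E[X] diverges (above the triangle threshold p ~ 1/n).


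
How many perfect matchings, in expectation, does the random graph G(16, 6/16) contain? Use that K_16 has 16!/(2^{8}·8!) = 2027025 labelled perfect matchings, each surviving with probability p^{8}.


K_16 has 16!/(2^{8}·8!) = 2027025 labelled perfect matchings.
For each such perfect matching H, let X_H = 1 if all 8 edges of H are present in G. Then P[X_H = 1] = p^{8} = (3/8)^{8} = 6561/16777216.
By linearity: E[X] = Σ_H E[X_H] = 2027025 · p^{8} = 2027025 · 6561/16777216 = 13299311025/16777216.
Numerically: E[X] ≈ 793.

E[X] = 2027025 · (3/8)^{8} = 13299311025/16777216 ≈ 793.


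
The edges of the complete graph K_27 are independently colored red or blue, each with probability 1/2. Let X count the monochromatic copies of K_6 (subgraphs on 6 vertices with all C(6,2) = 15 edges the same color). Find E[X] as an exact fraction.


Let X = Σ_S X_S over the C(27, 6) = 296010 subsets S of size 6, where X_S = 1 if the K_6 on S is monochromatic.
For a fixed S, the K_6 on S has C(6, 2) = 15 edges. P[all 15 edges red] = (1/2)^15, and likewise for blue, so P[monochromatic] = 2·(1/2)^15 = 2^{1 − 15} = 1/16384.
Summing: E[X] = C(27, 6) · 2^{1 − 15} = 296010 · 1/16384 = 148005/8192.
Numerically: E[X] ≈ 18.06702.

E[X] = C(27,6)·2^(1−C(6,2)) = 148005/8192 ≈ 18.06702.


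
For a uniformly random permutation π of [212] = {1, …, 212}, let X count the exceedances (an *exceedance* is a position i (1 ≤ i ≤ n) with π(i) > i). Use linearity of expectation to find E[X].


Write X = Σ_{i=1}^{212} X_i, where X_i = 1_{π(i) > i}.
For each fixed i, π(i) is uniform over {1, …, 212} (marginal of a uniform permutation), so P[π(i) > i] = (n − i)/n. Summing: Σ_{i=1}^{212} (n − i)/n = (0 + 1 + … + 211)/212 = 212(212 − 1)/(2·212) = (212 − 1)/2.
Hence E[X] = Σ_{i=1}^{212} (212 − i)/212 = 211/2 ≈ 105.500000.

E[X] = 211/2 = 105.500000.


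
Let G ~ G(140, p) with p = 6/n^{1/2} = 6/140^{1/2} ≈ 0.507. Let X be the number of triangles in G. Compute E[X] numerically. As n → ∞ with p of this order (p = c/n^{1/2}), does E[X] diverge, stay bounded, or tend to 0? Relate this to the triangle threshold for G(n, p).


Number of potential triangles: C(140, 3) = 447580.
Each occurs with probability p³ ≈ (0.507)³ ≈ 1.30395e-01.
By linearity: E[X] = C(140, 3)·p³ ≈ 447580 · 1.30395e-01 ≈ 58362.296.
Since α = 1/2 < 1, p = c/n^{1/2} ≫ 1/n is above the triangle threshold p ~ 1/n. Asymptotically E[X] ~ (c³/6)·n^{3(1−α)} = (6³/6)·n^{1.5} → ∞; triangles are abundant w.h.p.

E[X] ≈ 58362.296; in regime p = Θ(1/n^{1/2}) E[X] diverges (above the triangle threshold p ~ 1/n).


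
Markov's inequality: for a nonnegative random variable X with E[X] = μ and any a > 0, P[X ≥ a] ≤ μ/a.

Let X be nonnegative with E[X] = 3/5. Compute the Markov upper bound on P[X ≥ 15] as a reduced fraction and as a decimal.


μ = E[X] = 3/5, a = 15.
Markov: P[X ≥ 15] ≤ μ/a = (3/5)/15 = 1/25.
Numerically: ≈ 0.040000.
(Since a = 15 > μ = 0.600000, the bound 1/25 is < 1 and informative.)

P[X ≥ 15] ≤ 1/25 ≈ 0.040000.


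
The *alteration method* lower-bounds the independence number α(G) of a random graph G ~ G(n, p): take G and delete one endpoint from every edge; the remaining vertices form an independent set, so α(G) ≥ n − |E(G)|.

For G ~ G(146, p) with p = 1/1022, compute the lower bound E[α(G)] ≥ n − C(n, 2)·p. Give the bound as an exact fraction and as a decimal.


E[|E(G)|] = C(146, 2)·p = 10585 · (1/1022) = 145/14.
E[α(G)] ≥ n − E[|E(G)|] = 146 − 145/14 = 1899/14.
Numerically: ≈ 135.64286.
(This is only a lower bound; the true E[α(G)] may be larger.)

E[α(G)] ≥ 1899/14 ≈ 135.64286.


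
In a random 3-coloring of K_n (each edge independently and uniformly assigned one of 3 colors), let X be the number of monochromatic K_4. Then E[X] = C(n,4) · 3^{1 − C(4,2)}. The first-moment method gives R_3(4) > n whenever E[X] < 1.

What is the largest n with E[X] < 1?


We need C(n, 4) · 3^{1 − 6} < 1, i.e. C(n, 4) < 3^{6 − 1} = 243.
Check values of n near the boundary:
  n = 5: C(5, 4) = 5; 5 < 243? YES
  n = 6: C(6, 4) = 15; 15 < 243? YES
  n = 7: C(7, 4) = 35; 35 < 243? YES
  n = 8: C(8, 4) = 70; 70 < 243? YES
  n = 9: C(9, 4) = 126; 126 < 243? YES
  n = 10: C(10, 4) = 210; 210 < 243? YES
  n = 11: C(11, 4) = 330; 330 < 243? NO
  n = 12: C(12, 4) = 495; 495 < 243? NO
  n = 13: C(13, 4) = 715; 715 < 243? NO
The largest n with C(n, 4) < 243 is n = 10 (where E[X] = 70/81 ≈ 0.864198). Hence R_3(4) > 10, i.e. R_3(4) ≥ 11.

Largest n = 10; hence R_3(4) > 10.


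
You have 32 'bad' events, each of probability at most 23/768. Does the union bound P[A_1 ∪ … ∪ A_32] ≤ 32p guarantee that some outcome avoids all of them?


Union bound: P[∪_{i=1}^{32} A_i] ≤ Σ_i P[A_i] ≤ 32·p = 32·(23/768) = 23/24.
Numerically: 23/24 ≈ 0.958.
Is 23/24 < 1? YES.
Since P[∪ A_i] ≤ 23/24 < 1, the complement has P[∩ A_i^c] ≥ 1 − 23/24 = 1/24 > 0, so some outcome avoids every A_i.

32·p = 23/24 ≈ 0.958; existence CERTIFIED by the union bound.


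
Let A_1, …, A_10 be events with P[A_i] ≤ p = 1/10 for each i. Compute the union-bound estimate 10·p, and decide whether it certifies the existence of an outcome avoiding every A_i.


Union bound: P[∪_{i=1}^{10} A_i] ≤ Σ_i P[A_i] ≤ 10·p = 10·(1/10) = 1.
Numerically: 1 ≈ 1.0000000.
Is 1 < 1? NO.
Since the bound 1 is ≥ 1, the union bound is uninformative here; it does NOT by itself certify existence.

10·p = 1 ≈ 1.0000000; existence NOT certified by the union bound.


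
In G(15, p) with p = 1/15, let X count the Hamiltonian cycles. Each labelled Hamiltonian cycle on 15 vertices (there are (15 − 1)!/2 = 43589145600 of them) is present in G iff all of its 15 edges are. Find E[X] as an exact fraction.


K_15 has (15 − 1)!/2 = 43589145600 labelled Hamiltonian cycles.
For each such Hamiltonian cycle H, let X_H = 1 if all 15 edges of H are present in G. Then P[X_H = 1] = p^{15} = (1/15)^{15} = 1/437893890380859375.
Summing the indicators: E[X] = Σ_H E[X_H] = 43589145600 · p^{15} = 43589145600 · 1/437893890380859375 = 7175168/72081298828125.
Numerically: E[X] ≈ 9.9543e-08.

E[X] = 43589145600 · (1/15)^{15} = 7175168/72081298828125 ≈ 9.9543e-08.


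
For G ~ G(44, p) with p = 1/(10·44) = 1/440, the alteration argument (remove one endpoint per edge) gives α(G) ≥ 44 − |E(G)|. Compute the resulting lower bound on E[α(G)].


E[|E(G)|] = C(44, 2)·p = 946 · (1/440) = 43/20.
E[α(G)] ≥ n − E[|E(G)|] = 44 − 43/20 = 837/20.
Numerically: ≈ 41.850000.
(This is only a lower bound; the true E[α(G)] may be larger.)

E[α(G)] ≥ 837/20 ≈ 41.850000.


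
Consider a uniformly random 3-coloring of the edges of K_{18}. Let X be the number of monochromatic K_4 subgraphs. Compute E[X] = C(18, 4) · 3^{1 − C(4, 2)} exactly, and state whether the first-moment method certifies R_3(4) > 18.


E[X] = C(18, 4) · 3^{1 − 6} = 3060 · 3^{−5} = 3060/243.
As a reduced fraction: E[X] = 340/27 ≈ 12.5926.
Is E[X] < 1? NO.
Since E[X] ≥ 1, the first-moment bound is inconclusive at n = 18; it does NOT by itself certify R_3(4) > 18.

E[X] = 340/27 ≈ 12.5926; E[X] ≥ 1; first-moment method inconclusive here.


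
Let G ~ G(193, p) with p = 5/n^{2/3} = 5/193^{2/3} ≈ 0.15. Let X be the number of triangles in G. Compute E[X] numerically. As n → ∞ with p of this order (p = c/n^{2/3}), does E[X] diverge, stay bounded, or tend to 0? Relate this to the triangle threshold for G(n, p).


Number of potential triangles: C(193, 3) = 1179616.
Each occurs with probability p³ ≈ (0.15)³ ≈ 3.35579e-03.
By linearity: E[X] = C(193, 3)·p³ ≈ 1179616 · 3.35579e-03 ≈ 3958.549.
Since α = 2/3 < 1, p = c/n^{2/3} ≫ 1/n is above the triangle threshold p ~ 1/n. Asymptotically E[X] ~ (c³/6)·n^{3(1−α)} = (5³/6)·n^{1} → ∞; triangles are abundant w.h.p.

E[X] ≈ 3958.549; in regime p = Θ(1/n^{2/3}) E[X] diverges (above the triangle threshold p ~ 1/n).


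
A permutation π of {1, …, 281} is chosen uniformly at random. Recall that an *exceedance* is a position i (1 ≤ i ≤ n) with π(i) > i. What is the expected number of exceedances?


Write X = Σ_{i=1}^{281} X_i, where X_i = 1_{π(i) > i}.
For each fixed i, π(i) is uniform over {1, …, 281} (marginal of a uniform permutation), so P[π(i) > i] = (n − i)/n. Summing: Σ_{i=1}^{281} (n − i)/n = (0 + 1 + … + 280)/281 = 281(281 − 1)/(2·281) = (281 − 1)/2.
Hence E[X] = Σ_{i=1}^{281} (281 − i)/281 = 140 ≈ 140.00000.

E[X] = 140 = 140.00000.


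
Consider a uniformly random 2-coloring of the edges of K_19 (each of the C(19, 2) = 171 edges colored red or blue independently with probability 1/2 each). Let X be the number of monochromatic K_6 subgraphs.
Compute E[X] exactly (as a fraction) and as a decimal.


Let X = Σ_S X_S over the C(19, 6) = 27132 subsets S of size 6, where X_S = 1 if the K_6 on S is monochromatic.
For a fixed S, the K_6 on S has C(6, 2) = 15 edges. P[all 15 edges red] = (1/2)^15, and likewise for blue, so P[monochromatic] = 2·(1/2)^15 = 2^{1 − 15} = 1/16384.
By linearity of expectation: E[X] = C(19, 6) · 2^{1 − 15} = 27132 · 1/16384 = 6783/4096.
Numerically: E[X] ≈ 1.656.

E[X] = C(19,6)·2^(1−C(6,2)) = 6783/4096 ≈ 1.656.


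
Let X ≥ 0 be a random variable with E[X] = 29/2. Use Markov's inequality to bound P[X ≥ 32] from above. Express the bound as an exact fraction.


μ = E[X] = 29/2, a = 32.
Markov: P[X ≥ 32] ≤ μ/a = (29/2)/32 = 29/64.
Numerically: ≈ 0.45312.
(Since a = 32 > μ = 14.50000, the bound 29/64 is < 1 and informative.)

P[X ≥ 32] ≤ 29/64 ≈ 0.45312.


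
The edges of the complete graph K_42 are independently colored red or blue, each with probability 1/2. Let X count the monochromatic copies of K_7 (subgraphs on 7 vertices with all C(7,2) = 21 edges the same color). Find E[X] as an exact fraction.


Let X = Σ_S X_S over the C(42, 7) = 26978328 subsets S of size 7, where X_S = 1 if the K_7 on S is monochromatic.
For a fixed S, the K_7 on S has C(7, 2) = 21 edges. P[all 21 edges red] = (1/2)^21, and likewise for blue, so P[monochromatic] = 2·(1/2)^21 = 2^{1 − 21} = 1/1048576.
Summing: E[X] = C(42, 7) · 2^{1 − 21} = 26978328 · 1/1048576 = 3372291/131072.
Numerically: E[X] ≈ 25.7285.

E[X] = C(42,7)·2^(1−C(7,2)) = 3372291/131072 ≈ 25.7285.


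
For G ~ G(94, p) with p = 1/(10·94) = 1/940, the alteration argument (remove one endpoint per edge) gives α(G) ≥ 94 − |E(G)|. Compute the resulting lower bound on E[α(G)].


E[|E(G)|] = C(94, 2)·p = 4371 · (1/940) = 93/20.
E[α(G)] ≥ n − E[|E(G)|] = 94 − 93/20 = 1787/20.
Numerically: ≈ 89.35000.
(This is only a lower bound; the true E[α(G)] may be larger.)

E[α(G)] ≥ 1787/20 ≈ 89.35000.


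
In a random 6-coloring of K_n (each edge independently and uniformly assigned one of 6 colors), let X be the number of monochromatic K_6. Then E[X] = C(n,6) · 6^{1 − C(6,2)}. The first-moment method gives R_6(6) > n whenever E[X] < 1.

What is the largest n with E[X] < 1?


We need C(n, 6) · 6^{1 − 15} < 1, i.e. C(n, 6) < 6^{15 − 1} = 78364164096.
Check values of n near the boundary:
  n = 193: C(193, 6) = 66364016544; 66364016544 < 78364164096? YES
  n = 194: C(194, 6) = 68482017072; 68482017072 < 78364164096? YES
  n = 195: C(195, 6) = 70656049360; 70656049360 < 78364164096? YES
  n = 196: C(196, 6) = 72887293024; 72887293024 < 78364164096? YES
  n = 197: C(197, 6) = 75176946208; 75176946208 < 78364164096? YES
  n = 198: C(198, 6) = 77526225777; 77526225777 < 78364164096? YES
  n = 199: C(199, 6) = 79936367511; 79936367511 < 78364164096? NO
  n = 200: C(200, 6) = 82408626300; 82408626300 < 78364164096? NO
  n = 201: C(201, 6) = 84944276340; 84944276340 < 78364164096? NO
The largest n with C(n, 6) < 78364164096 is n = 198 (where E[X] = 25842075259/26121388032 ≈ 0.98931). Hence R_6(6) > 198, i.e. R_6(6) ≥ 199.

Largest n = 198; hence R_6(6) > 198.


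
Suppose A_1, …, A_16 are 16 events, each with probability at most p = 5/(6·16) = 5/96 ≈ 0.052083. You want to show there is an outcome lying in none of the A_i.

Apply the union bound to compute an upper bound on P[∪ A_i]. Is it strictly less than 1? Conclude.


Union bound: P[∪_{i=1}^{16} A_i] ≤ Σ_i P[A_i] ≤ 16·p = 16·(5/96) = 5/6.
Numerically: 5/6 ≈ 0.833333.
Is 5/6 < 1? YES.
Since P[∪ A_i] ≤ 5/6 < 1, the complement has P[∩ A_i^c] ≥ 1 − 5/6 = 1/6 > 0, so some outcome avoids every A_i.

16·p = 5/6 ≈ 0.833333; existence CERTIFIED by the union bound.


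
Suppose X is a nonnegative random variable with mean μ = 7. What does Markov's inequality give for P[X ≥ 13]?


μ = E[X] = 7, a = 13.
Markov: P[X ≥ 13] ≤ μ/a = (7)/13 = 7/13.
Numerically: ≈ 0.5385.
(Since a = 13 > μ = 7.0000, the bound 7/13 is < 1 and informative.)

P[X ≥ 13] ≤ 7/13 ≈ 0.5385.


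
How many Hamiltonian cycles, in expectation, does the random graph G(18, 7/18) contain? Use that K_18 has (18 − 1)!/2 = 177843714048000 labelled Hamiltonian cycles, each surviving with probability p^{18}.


K_18 has (18 − 1)!/2 = 177843714048000 labelled Hamiltonian cycles.
For each such Hamiltonian cycle H, let X_H = 1 if all 18 edges of H are present in G. Then P[X_H = 1] = p^{18} = (7/18)^{18} = 1628413597910449/39346408075296537575424.
Summing the indicators: E[X] = Σ_H E[X_H] = 177843714048000 · p^{18} = 177843714048000 · 1628413597910449/39346408075296537575424 = 24246874921186846803875/3294258113514384.
Numerically: E[X] ≈ 7.36034e+06.

E[X] = 177843714048000 · (7/18)^{18} = 24246874921186846803875/3294258113514384 ≈ 7.36034e+06.


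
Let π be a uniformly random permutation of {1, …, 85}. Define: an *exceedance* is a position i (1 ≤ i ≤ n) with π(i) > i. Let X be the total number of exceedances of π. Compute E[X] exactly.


Write X = Σ_{i=1}^{85} X_i, where X_i = 1_{π(i) > i}.
For each fixed i, π(i) is uniform over {1, …, 85} (marginal of a uniform permutation), so P[π(i) > i] = (n − i)/n. Summing: Σ_{i=1}^{85} (n − i)/n = (0 + 1 + … + 84)/85 = 85(85 − 1)/(2·85) = (85 − 1)/2.
Hence E[X] = Σ_{i=1}^{85} (85 − i)/85 = 42 ≈ 42.000000.

E[X] = 42 = 42.000000.


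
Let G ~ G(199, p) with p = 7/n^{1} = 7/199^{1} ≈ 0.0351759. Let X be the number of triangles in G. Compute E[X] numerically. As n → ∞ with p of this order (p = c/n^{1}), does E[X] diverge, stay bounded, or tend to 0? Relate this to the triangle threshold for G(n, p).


Number of potential triangles: C(199, 3) = 1293699.
Each occurs with probability p³ ≈ (0.0351759)³ ≈ 4.35246102e-05.
By linearity: E[X] = C(199, 3)·p³ ≈ 1293699 · 4.35246102e-05 ≈ 56.307745.
Here α = 1, so p = 7/n is exactly at the triangle threshold p ~ 1/n. Asymptotically E[X] → c³/6 = 7³/6 = 343/6 ≈ 57.166667, a bounded constant. In this regime the triangle count is asymptotically Poisson(c³/6).

E[X] ≈ 56.307745; in regime p = Θ(1/n^{1}) E[X] stays bounded (at the triangle threshold p ~ 1/n).


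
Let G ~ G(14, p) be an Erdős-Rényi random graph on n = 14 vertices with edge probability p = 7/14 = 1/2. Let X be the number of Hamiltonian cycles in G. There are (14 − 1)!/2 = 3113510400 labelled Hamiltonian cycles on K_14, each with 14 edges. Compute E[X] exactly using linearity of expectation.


K_14 has (14 − 1)!/2 = 3113510400 labelled Hamiltonian cycles.
For each such Hamiltonian cycle H, let X_H = 1 if all 14 edges of H are present in G. Then P[X_H = 1] = p^{14} = (1/2)^{14} = 1/16384.
By linearity: E[X] = Σ_H E[X_H] = 3113510400 · p^{14} = 3113510400 · 1/16384 = 6081075/32.
Numerically: E[X] ≈ 190034.

E[X] = 3113510400 · (1/2)^{14} = 6081075/32 ≈ 190034.


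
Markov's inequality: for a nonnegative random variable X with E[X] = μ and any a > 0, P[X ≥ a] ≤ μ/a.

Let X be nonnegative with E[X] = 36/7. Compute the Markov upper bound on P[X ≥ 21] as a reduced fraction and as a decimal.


μ = E[X] = 36/7, a = 21.
Markov: P[X ≥ 21] ≤ μ/a = (36/7)/21 = 12/49.
Numerically: ≈ 0.245.
(Since a = 21 > μ = 5.143, the bound 12/49 is < 1 and informative.)

P[X ≥ 21] ≤ 12/49 ≈ 0.245.


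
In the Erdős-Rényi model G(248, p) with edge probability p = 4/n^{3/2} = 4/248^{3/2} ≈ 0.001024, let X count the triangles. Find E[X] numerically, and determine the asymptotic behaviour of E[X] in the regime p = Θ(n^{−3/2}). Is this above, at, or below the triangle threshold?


Number of potential triangles: C(248, 3) = 2511496.
Each occurs with probability p³ ≈ (0.001024)³ ≈ 1.074354e-09.
By linearity: E[X] = C(248, 3)·p³ ≈ 2511496 · 1.074354e-09 ≈ 0.0027.
Since α = 3/2 > 1, p = c/n^{3/2} = o(1/n) is below the triangle threshold p ~ 1/n. Asymptotically E[X] ~ (c³/6)·n^{3(1−α)} = (4³/6)·n^{-1.5} → 0, so by Markov's inequality G has no triangles w.h.p.

E[X] ≈ 0.0027; in regime p = Θ(1/n^{3/2}) E[X] tends to 0 (below the triangle threshold p ~ 1/n).


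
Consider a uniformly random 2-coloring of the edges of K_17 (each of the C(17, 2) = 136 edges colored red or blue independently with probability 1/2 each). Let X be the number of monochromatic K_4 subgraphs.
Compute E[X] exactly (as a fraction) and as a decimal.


Let X = Σ_S X_S over the C(17, 4) = 2380 subsets S of size 4, where X_S = 1 if the K_4 on S is monochromatic.
For a fixed S, the K_4 on S has C(4, 2) = 6 edges. P[all 6 edges red] = (1/2)^6, and likewise for blue, so P[monochromatic] = 2·(1/2)^6 = 2^{1 − 6} = 1/32.
By linearity: E[X] = C(17, 4) · 2^{1 − 6} = 2380 · 1/32 = 595/8.
Numerically: E[X] ≈ 74.375000.

E[X] = C(17,4)·2^(1−C(4,2)) = 595/8 ≈ 74.375000.


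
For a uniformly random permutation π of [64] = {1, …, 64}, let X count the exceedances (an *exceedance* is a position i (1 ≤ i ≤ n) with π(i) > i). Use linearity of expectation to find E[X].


Write X = Σ_{i=1}^{64} X_i, where X_i = 1_{π(i) > i}.
For each fixed i, π(i) is uniform over {1, …, 64} (marginal of a uniform permutation), so P[π(i) > i] = (n − i)/n. Summing: Σ_{i=1}^{64} (n − i)/n = (0 + 1 + … + 63)/64 = 64(64 − 1)/(2·64) = (64 − 1)/2.
Hence E[X] = Σ_{i=1}^{64} (64 − i)/64 = 63/2 ≈ 31.50000.

E[X] = 63/2 = 31.50000.


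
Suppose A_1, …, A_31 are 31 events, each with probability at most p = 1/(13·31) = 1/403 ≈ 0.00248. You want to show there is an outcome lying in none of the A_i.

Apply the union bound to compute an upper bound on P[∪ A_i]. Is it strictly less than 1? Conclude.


Union bound: P[∪_{i=1}^{31} A_i] ≤ Σ_i P[A_i] ≤ 31·p = 31·(1/403) = 1/13.
Numerically: 1/13 ≈ 0.07692.
Is 1/13 < 1? YES.
Since P[∪ A_i] ≤ 1/13 < 1, the complement has P[∩ A_i^c] ≥ 1 − 1/13 = 12/13 > 0, so some outcome avoids every A_i.

31·p = 1/13 ≈ 0.07692; existence CERTIFIED by the union bound.


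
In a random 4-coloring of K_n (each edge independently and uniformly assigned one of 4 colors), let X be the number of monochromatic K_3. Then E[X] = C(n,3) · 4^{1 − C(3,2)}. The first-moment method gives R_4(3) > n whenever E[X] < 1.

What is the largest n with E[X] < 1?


We need C(n, 3) · 4^{1 − 3} < 1, i.e. C(n, 3) < 4^{3 − 1} = 16.
Check values of n near the boundary:
  n = 4: C(4, 3) = 4; 4 < 16? YES
  n = 5: C(5, 3) = 10; 10 < 16? YES
  n = 6: C(6, 3) = 20; 20 < 16? NO
The largest n with C(n, 3) < 16 is n = 5 (where E[X] = 5/8 ≈ 0.6250000). Hence R_4(3) > 5, i.e. R_4(3) ≥ 6.

Largest n = 5; hence R_4(3) > 5.


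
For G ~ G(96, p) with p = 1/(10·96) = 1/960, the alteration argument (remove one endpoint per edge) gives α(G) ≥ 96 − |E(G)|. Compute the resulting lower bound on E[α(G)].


E[|E(G)|] = C(96, 2)·p = 4560 · (1/960) = 19/4.
E[α(G)] ≥ n − E[|E(G)|] = 96 − 19/4 = 365/4.
Numerically: ≈ 91.25000.
(This is only a lower bound; the true E[α(G)] may be larger.)

E[α(G)] ≥ 365/4 ≈ 91.25000.


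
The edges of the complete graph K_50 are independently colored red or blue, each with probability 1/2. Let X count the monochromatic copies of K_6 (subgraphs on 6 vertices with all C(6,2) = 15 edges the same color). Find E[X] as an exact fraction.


Let X = Σ_S X_S over the C(50, 6) = 15890700 subsets S of size 6, where X_S = 1 if the K_6 on S is monochromatic.
For a fixed S, the K_6 on S has C(6, 2) = 15 edges. P[all 15 edges red] = (1/2)^15, and likewise for blue, so P[monochromatic] = 2·(1/2)^15 = 2^{1 − 15} = 1/16384.
By linearity of expectation: E[X] = C(50, 6) · 2^{1 − 15} = 15890700 · 1/16384 = 3972675/4096.
Numerically: E[X] ≈ 969.8914.

E[X] = C(50,6)·2^(1−C(6,2)) = 3972675/4096 ≈ 969.8914.
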